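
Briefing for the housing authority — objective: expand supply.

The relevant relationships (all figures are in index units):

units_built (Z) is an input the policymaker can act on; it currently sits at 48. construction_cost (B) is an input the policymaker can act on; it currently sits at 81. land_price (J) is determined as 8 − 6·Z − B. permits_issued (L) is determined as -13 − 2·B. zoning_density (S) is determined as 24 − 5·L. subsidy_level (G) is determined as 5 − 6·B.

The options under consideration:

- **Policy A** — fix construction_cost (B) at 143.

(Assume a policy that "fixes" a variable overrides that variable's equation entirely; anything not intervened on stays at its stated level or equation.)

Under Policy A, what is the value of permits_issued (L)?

Policy A (B := 143):
  B = 143
  L = -13 − 2·143 = -299

-299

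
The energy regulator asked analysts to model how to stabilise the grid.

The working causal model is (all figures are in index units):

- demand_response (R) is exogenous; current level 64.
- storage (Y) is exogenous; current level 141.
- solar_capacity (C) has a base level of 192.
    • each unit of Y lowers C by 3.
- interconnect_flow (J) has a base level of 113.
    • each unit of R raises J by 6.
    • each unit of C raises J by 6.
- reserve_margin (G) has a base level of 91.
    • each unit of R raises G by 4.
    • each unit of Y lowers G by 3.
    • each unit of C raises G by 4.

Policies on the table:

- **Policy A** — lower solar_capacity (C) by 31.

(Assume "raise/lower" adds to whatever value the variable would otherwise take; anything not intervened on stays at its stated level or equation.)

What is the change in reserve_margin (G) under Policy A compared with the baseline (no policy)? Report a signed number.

-124

Baseline:
  R = 64
  Y = 141
  C = 192 − 3·141 = -231
  G = 91 + 4·64 − 3·141 + 4·(-231) = -1000
Policy A (C − 31):
  R = 64
  Y = 141
  C = 192 − 3·141 (−31 from intervention) = -262
  G = 91 + 4·64 − 3·141 + 4·(-262) = -1124
Change in G: -1124 − (-1000) = -124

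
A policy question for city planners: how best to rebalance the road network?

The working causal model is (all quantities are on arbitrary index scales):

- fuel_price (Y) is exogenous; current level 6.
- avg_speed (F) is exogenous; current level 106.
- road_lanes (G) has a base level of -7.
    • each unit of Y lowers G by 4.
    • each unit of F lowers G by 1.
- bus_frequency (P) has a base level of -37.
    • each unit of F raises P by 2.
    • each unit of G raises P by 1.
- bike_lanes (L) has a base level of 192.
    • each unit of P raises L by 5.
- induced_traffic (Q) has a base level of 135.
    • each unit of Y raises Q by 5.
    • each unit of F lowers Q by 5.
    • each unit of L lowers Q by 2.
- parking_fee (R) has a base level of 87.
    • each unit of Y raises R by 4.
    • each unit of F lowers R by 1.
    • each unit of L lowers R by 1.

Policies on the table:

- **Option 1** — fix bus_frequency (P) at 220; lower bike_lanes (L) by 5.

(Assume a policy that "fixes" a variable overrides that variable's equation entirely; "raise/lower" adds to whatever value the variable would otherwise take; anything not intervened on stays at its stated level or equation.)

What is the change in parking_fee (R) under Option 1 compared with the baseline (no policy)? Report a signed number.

-905

Baseline:
  Y = 6
  F = 106
  G = -7 − 4·6 − 106 = -137
  P = -37 + 2·106 + (-137) = 38
  L = 192 + 5·38 = 382
  R = 87 + 4·6 − 106 − 382 = -377
Option 1 (P := 220, L − 5):
  Y = 6
  F = 106
  G = -7 − 4·6 − 106 = -137
  P = 220
  L = 192 + 5·220 (−5 from intervention) = 1287
  R = 87 + 4·6 − 106 − 1287 = -1282
Change in R: -1282 − (-377) = -905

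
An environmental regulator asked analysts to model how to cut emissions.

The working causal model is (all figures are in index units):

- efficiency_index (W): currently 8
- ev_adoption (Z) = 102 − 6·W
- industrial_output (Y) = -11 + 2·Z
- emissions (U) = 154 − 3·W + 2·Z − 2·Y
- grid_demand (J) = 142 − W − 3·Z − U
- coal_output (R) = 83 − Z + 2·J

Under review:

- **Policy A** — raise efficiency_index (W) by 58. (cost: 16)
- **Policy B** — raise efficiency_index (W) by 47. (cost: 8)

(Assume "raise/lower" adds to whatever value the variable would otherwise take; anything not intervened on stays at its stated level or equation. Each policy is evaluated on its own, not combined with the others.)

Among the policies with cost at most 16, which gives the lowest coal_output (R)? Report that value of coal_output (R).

919

Policy A (W + 58):
  W = 8 + 58 = 66
  Z = 102 − 6·66 = -294
  Y = -11 + 2·(-294) = -599
  U = 154 − 3·66 + 2·(-294) − 2·(-599) = 566
  J = 142 − 66 − 3·(-294) − 566 = 392
  R = 83 − (-294) + 2·392 = 1161
Policy B (W + 47):
  W = 8 + 47 = 55
  Z = 102 − 6·55 = -228
  Y = -11 + 2·(-228) = -467
  U = 154 − 3·55 + 2·(-228) − 2·(-467) = 467
  J = 142 − 55 − 3·(-228) − 467 = 304
  R = 83 − (-228) + 2·304 = 919
Comparing — Policy A: R=1161, Policy B: R=919. Lowest is 919 (Policy B).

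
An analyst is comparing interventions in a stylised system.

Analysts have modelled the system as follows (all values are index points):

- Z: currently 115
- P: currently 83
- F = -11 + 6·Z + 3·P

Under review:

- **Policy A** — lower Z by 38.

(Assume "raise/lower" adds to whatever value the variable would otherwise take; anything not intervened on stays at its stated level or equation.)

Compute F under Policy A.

700

Policy A (Z − 38):
  Z = 115 − 38 = 77
  P = 83
  F = -11 + 6·77 + 3·83 = 700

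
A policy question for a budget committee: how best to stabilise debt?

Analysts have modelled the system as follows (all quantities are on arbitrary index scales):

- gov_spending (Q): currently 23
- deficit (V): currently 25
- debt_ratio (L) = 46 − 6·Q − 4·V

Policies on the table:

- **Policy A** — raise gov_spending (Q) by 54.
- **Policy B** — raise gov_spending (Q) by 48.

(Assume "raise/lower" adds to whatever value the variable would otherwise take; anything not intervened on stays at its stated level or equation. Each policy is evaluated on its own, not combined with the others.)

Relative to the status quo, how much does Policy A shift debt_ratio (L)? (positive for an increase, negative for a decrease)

Baseline:
  Q = 23
  V = 25
  L = 46 − 6·23 − 4·25 = -192
Policy A (Q + 54):
  Q = 23 + 54 = 77
  V = 25
  L = 46 − 6·77 − 4·25 = -516
Change in L: -516 − (-192) = -324

-324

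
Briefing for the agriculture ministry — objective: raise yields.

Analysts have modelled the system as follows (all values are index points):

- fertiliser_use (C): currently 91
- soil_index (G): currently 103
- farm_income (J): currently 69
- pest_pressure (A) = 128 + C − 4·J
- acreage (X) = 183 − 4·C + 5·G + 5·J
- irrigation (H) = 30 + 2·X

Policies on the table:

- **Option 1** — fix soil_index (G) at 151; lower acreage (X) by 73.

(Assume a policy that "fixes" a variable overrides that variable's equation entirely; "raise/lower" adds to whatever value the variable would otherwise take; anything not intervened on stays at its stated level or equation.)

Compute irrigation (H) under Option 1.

Option 1 (G := 151, X − 73):
  C = 91
  G = 151
  J = 69
  X = 183 − 4·91 + 5·151 + 5·69 (−73 from intervention) = 846
  H = 30 + 2·846 = 1722

1722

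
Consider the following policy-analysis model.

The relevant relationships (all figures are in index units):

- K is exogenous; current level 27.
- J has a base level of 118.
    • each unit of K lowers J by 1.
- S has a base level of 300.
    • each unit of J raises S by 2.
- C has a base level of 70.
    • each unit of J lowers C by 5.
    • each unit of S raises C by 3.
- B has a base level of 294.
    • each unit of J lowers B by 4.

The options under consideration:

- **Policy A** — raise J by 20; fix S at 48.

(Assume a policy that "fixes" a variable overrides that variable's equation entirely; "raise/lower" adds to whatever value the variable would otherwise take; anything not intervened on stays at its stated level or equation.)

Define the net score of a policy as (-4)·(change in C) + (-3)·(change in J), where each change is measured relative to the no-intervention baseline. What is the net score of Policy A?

5548

Baseline:
  K = 27
  J = 118 − 27 = 91
  S = 300 + 2·91 = 482
  C = 70 − 5·91 + 3·482 = 1061
Policy A (J + 20, S := 48):
  K = 27
  J = 118 − 27 (+20 from intervention) = 111
  S = 48
  C = 70 − 5·111 + 3·48 = -341
ΔC = -341 − 1061 = -1402; ΔJ = 111 − 91 = 20
Score = (-4)·(-1402) + (-3)·20 = 5548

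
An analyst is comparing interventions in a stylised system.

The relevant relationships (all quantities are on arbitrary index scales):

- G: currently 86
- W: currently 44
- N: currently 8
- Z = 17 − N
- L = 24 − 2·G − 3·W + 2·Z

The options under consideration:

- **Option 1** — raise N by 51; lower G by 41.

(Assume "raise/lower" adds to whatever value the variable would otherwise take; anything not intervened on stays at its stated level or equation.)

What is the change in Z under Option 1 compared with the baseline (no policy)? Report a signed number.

Baseline:
  N = 8
  Z = 17 − 8 = 9
Option 1 (N + 51, G − 41):
  N = 8 + 51 = 59
  Z = 17 − 59 = -42
Change in Z: -42 − 9 = -51

-51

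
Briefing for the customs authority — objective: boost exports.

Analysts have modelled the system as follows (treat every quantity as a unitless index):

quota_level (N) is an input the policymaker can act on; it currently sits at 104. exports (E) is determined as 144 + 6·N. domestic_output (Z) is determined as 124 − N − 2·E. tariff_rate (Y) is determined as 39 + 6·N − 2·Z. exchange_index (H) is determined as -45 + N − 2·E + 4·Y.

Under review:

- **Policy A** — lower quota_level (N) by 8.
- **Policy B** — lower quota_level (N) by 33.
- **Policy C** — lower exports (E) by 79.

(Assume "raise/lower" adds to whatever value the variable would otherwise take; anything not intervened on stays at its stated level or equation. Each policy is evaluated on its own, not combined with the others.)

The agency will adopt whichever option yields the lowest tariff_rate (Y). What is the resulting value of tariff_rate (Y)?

Policy A (N − 8):
  N = 104 − 8 = 96
  E = 144 + 6·96 = 720
  Z = 124 − 96 − 2·720 = -1412
  Y = 39 + 6·96 − 2·(-1412) = 3439
Policy B (N − 33):
  N = 104 − 33 = 71
  E = 144 + 6·71 = 570
  Z = 124 − 71 − 2·570 = -1087
  Y = 39 + 6·71 − 2·(-1087) = 2639
Policy C (E − 79):
  N = 104
  E = 144 + 6·104 (−79 from intervention) = 689
  Z = 124 − 104 − 2·689 = -1358
  Y = 39 + 6·104 − 2·(-1358) = 3379
Comparing — Policy A: Y=3439, Policy B: Y=2639, Policy C: Y=3379. Lowest is 2639 (Policy B).

2639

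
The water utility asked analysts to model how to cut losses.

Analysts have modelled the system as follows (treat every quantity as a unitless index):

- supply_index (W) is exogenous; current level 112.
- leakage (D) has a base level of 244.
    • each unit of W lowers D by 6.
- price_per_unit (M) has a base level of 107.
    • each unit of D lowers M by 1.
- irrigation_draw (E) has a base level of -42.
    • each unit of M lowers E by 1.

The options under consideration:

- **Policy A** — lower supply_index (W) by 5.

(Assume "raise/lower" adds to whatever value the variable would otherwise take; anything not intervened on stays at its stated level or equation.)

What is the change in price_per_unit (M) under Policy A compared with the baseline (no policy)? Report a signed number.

Baseline:
  W = 112
  D = 244 − 6·112 = -428
  M = 107 − (-428) = 535
Policy A (W − 5):
  W = 112 − 5 = 107
  D = 244 − 6·107 = -398
  M = 107 − (-398) = 505
Change in M: 505 − 535 = -30

-30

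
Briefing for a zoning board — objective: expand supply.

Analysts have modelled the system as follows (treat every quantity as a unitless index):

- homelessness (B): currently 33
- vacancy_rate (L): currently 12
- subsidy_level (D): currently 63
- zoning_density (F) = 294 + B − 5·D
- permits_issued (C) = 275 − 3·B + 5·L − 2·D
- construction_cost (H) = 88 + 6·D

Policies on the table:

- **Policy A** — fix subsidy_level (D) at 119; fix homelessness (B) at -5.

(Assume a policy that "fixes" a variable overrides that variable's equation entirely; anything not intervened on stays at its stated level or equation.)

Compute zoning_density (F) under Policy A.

Policy A (D := 119, B := -5):
  B = -5
  D = 119
  F = 294 + (-5) − 5·119 = -306

-306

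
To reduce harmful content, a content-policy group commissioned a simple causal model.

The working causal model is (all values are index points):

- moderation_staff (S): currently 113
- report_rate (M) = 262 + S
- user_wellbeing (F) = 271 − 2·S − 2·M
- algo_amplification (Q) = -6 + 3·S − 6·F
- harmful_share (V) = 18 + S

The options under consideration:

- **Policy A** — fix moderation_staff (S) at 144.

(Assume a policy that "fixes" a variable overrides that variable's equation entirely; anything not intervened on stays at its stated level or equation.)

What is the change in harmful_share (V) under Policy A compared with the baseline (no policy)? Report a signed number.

Baseline:
  S = 113
  V = 18 + 113 = 131
Policy A (S := 144):
  S = 144
  V = 18 + 144 = 162
Change in V: 162 − 131 = 31

31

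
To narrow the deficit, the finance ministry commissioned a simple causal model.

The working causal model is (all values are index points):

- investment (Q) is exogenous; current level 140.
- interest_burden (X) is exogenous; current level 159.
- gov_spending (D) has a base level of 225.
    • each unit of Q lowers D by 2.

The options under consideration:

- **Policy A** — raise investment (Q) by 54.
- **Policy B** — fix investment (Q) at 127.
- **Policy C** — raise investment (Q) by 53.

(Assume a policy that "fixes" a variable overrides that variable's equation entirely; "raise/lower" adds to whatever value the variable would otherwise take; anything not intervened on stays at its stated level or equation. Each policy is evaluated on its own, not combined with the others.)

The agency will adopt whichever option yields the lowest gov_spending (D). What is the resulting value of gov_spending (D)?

Policy A (Q + 54):
  Q = 140 + 54 = 194
  D = 225 − 2·194 = -163
Policy B (Q := 127):
  Q = 127
  D = 225 − 2·127 = -29
Policy C (Q + 53):
  Q = 140 + 53 = 193
  D = 225 − 2·193 = -161
Comparing — Policy A: D=-163, Policy B: D=-29, Policy C: D=-161. Lowest is -163 (Policy A).

-163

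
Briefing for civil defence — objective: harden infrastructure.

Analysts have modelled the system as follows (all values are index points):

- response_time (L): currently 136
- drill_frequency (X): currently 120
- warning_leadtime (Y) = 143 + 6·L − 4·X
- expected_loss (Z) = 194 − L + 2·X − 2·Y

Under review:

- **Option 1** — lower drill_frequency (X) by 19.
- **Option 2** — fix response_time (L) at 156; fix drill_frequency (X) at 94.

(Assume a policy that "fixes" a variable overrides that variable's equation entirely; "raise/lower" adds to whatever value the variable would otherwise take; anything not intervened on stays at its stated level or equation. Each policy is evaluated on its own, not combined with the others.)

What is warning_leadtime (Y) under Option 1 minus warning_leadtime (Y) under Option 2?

-148

Option 1 (X − 19):
  L = 136
  X = 120 − 19 = 101
  Y = 143 + 6·136 − 4·101 = 555
Option 2 (L := 156, X := 94):
  L = 156
  X = 94
  Y = 143 + 6·156 − 4·94 = 703
Y: 555 − 703 = -148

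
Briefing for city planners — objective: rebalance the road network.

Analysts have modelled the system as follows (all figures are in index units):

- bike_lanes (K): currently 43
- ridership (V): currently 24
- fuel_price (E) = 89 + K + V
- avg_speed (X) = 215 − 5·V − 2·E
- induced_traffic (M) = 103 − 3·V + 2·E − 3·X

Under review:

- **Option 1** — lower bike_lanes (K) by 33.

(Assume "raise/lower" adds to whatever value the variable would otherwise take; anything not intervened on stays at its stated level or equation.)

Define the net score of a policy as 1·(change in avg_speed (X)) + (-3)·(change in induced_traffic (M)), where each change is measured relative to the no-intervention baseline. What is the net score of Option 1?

858

Baseline:
  K = 43
  V = 24
  E = 89 + 43 + 24 = 156
  X = 215 − 5·24 − 2·156 = -217
  M = 103 − 3·24 + 2·156 − 3·(-217) = 994
Option 1 (K − 33):
  K = 43 − 33 = 10
  V = 24
  E = 89 + 10 + 24 = 123
  X = 215 − 5·24 − 2·123 = -151
  M = 103 − 3·24 + 2·123 − 3·(-151) = 730
ΔX = -151 − (-217) = 66; ΔM = 730 − 994 = -264
Score = 1·66 + (-3)·(-264) = 858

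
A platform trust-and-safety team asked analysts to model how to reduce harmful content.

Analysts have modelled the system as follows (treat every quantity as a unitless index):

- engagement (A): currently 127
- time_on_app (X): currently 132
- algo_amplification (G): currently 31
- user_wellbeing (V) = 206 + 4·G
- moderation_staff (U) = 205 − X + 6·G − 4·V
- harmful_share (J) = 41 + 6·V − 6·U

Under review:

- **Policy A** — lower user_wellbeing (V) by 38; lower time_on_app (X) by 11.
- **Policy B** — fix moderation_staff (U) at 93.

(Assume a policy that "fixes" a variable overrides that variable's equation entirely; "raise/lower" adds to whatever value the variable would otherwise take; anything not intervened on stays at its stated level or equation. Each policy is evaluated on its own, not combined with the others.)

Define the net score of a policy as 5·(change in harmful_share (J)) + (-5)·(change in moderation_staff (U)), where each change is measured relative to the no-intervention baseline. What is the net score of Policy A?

-6845

Baseline:
  X = 132
  G = 31
  V = 206 + 4·31 = 330
  U = 205 − 132 + 6·31 − 4·330 = -1061
  J = 41 + 6·330 − 6·(-1061) = 8387
Policy A (V − 38, X − 11):
  X = 132 − 11 = 121
  G = 31
  V = 206 + 4·31 (−38 from intervention) = 292
  U = 205 − 121 + 6·31 − 4·292 = -898
  J = 41 + 6·292 − 6·(-898) = 7181
ΔJ = 7181 − 8387 = -1206; ΔU = -898 − (-1061) = 163
Score = 5·(-1206) + (-5)·163 = -6845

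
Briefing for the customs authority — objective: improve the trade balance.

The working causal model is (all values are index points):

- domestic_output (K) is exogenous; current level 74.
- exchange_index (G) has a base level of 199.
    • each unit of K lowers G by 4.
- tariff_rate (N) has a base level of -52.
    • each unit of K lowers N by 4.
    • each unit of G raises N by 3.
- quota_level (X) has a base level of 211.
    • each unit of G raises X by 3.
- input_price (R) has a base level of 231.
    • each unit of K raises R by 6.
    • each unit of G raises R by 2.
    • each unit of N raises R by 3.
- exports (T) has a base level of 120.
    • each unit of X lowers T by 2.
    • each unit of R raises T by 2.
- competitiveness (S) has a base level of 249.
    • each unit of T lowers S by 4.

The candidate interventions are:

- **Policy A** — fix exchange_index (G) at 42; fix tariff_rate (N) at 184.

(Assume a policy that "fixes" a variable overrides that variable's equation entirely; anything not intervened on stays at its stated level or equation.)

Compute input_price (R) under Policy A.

1311

Policy A (G := 42, N := 184):
  K = 74
  G = 42
  N = 184
  R = 231 + 6·74 + 2·42 + 3·184 = 1311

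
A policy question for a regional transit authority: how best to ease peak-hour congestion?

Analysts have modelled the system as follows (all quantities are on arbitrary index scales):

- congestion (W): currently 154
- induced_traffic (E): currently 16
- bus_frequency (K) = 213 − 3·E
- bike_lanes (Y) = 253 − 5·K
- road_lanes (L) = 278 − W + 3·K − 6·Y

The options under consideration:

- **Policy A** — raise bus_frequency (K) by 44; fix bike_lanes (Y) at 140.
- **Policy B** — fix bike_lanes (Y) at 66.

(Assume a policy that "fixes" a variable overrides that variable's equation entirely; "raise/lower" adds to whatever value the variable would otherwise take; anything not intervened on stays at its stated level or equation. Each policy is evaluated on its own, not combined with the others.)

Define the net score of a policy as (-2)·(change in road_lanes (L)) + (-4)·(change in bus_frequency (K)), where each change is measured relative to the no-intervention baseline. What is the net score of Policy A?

Baseline:
  W = 154
  E = 16
  K = 213 − 3·16 = 165
  Y = 253 − 5·165 = -572
  L = 278 − 154 + 3·165 − 6·(-572) = 4051
Policy A (K + 44, Y := 140):
  W = 154
  E = 16
  K = 213 − 3·16 (+44 from intervention) = 209
  Y = 140
  L = 278 − 154 + 3·209 − 6·140 = -89
ΔL = -89 − 4051 = -4140; ΔK = 209 − 165 = 44
Score = (-2)·(-4140) + (-4)·44 = 8104

8104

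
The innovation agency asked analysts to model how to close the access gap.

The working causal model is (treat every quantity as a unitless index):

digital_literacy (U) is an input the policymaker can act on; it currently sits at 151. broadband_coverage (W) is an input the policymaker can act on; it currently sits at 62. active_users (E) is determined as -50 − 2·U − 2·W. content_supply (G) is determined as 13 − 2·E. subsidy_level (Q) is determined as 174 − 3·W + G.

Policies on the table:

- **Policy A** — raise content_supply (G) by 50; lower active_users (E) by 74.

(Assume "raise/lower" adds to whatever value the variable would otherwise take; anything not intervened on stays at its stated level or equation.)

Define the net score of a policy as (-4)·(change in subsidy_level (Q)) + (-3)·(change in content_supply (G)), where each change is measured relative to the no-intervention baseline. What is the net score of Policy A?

Baseline:
  U = 151
  W = 62
  E = -50 − 2·151 − 2·62 = -476
  G = 13 − 2·(-476) = 965
  Q = 174 − 3·62 + 965 = 953
Policy A (G + 50, E − 74):
  U = 151
  W = 62
  E = -50 − 2·151 − 2·62 (−74 from intervention) = -550
  G = 13 − 2·(-550) (+50 from intervention) = 1163
  Q = 174 − 3·62 + 1163 = 1151
ΔQ = 1151 − 953 = 198; ΔG = 1163 − 965 = 198
Score = (-4)·198 + (-3)·198 = -1386

-1386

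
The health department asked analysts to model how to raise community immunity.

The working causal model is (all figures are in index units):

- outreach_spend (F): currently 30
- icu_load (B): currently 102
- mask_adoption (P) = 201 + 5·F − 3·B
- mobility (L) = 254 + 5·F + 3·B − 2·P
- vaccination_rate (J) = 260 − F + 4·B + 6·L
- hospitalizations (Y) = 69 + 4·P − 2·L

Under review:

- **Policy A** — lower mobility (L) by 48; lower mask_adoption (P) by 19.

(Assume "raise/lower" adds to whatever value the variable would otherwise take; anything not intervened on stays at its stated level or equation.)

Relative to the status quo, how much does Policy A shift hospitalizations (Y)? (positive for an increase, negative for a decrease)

Baseline:
  F = 30
  B = 102
  P = 201 + 5·30 − 3·102 = 45
  L = 254 + 5·30 + 3·102 − 2·45 = 620
  Y = 69 + 4·45 − 2·620 = -991
Policy A (L − 48, P − 19):
  F = 30
  B = 102
  P = 201 + 5·30 − 3·102 (−19 from intervention) = 26
  L = 254 + 5·30 + 3·102 − 2·26 (−48 from intervention) = 610
  Y = 69 + 4·26 − 2·610 = -1047
Change in Y: -1047 − (-991) = -56

-56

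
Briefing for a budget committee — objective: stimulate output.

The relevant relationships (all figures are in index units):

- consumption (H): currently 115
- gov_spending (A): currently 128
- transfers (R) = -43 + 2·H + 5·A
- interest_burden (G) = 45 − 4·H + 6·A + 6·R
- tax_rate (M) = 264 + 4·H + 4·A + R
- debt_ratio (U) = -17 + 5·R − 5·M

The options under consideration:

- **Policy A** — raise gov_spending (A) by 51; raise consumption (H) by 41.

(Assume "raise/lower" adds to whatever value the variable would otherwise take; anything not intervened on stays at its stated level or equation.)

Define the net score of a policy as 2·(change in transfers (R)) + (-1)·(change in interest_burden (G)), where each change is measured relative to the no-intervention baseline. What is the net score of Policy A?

Baseline:
  H = 115
  A = 128
  R = -43 + 2·115 + 5·128 = 827
  G = 45 − 4·115 + 6·128 + 6·827 = 5315
Policy A (A + 51, H + 41):
  H = 115 + 41 = 156
  A = 128 + 51 = 179
  R = -43 + 2·156 + 5·179 = 1164
  G = 45 − 4·156 + 6·179 + 6·1164 = 7479
ΔR = 1164 − 827 = 337; ΔG = 7479 − 5315 = 2164
Score = 2·337 + (-1)·2164 = -1490

-1490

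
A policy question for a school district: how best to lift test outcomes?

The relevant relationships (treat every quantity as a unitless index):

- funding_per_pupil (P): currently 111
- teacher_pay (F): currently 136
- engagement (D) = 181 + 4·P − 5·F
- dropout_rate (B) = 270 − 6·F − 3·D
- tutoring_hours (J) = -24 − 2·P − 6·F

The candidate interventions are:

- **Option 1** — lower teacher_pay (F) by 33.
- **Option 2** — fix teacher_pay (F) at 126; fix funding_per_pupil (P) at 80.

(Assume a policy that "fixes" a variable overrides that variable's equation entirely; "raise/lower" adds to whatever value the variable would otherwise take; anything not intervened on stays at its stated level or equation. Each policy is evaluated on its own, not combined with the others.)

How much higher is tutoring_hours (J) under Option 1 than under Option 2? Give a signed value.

76

Option 1 (F − 33):
  P = 111
  F = 136 − 33 = 103
  J = -24 − 2·111 − 6·103 = -864
Option 2 (F := 126, P := 80):
  P = 80
  F = 126
  J = -24 − 2·80 − 6·126 = -940
J: -864 − (-940) = 76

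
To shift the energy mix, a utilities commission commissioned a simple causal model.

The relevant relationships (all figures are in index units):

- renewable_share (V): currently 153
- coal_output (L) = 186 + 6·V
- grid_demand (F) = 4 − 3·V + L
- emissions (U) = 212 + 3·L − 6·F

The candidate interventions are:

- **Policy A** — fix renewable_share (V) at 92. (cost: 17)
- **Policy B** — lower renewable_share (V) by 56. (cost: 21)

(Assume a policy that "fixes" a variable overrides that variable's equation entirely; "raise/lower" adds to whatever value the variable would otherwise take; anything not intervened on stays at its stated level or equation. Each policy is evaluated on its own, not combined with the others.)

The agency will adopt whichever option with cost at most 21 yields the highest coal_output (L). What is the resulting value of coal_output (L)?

768

Policy A (V := 92):
  V = 92
  L = 186 + 6·92 = 738
Policy B (V − 56):
  V = 153 − 56 = 97
  L = 186 + 6·97 = 768
Comparing — Policy A: L=738, Policy B: L=768. Highest is 768 (Policy B).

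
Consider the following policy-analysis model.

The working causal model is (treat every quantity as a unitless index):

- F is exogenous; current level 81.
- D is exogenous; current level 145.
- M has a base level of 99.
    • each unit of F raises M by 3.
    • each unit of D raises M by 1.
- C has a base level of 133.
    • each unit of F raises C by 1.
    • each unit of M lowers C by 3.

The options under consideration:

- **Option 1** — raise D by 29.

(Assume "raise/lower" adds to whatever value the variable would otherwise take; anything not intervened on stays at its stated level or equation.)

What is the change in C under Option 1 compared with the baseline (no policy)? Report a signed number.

Baseline:
  F = 81
  D = 145
  M = 99 + 3·81 + 145 = 487
  C = 133 + 81 − 3·487 = -1247
Option 1 (D + 29):
  F = 81
  D = 145 + 29 = 174
  M = 99 + 3·81 + 174 = 516
  C = 133 + 81 − 3·516 = -1334
Change in C: -1334 − (-1247) = -87

-87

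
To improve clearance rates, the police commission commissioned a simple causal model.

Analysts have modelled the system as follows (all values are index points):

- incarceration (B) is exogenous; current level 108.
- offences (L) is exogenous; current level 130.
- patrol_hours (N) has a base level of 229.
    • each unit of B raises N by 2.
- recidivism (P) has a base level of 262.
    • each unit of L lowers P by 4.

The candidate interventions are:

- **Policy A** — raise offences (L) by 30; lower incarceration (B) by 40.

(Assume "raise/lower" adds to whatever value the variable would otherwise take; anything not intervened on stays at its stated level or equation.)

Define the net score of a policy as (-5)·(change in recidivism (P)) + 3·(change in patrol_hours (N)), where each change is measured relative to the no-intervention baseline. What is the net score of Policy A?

360

Baseline:
  B = 108
  L = 130
  N = 229 + 2·108 = 445
  P = 262 − 4·130 = -258
Policy A (L + 30, B − 40):
  B = 108 − 40 = 68
  L = 130 + 30 = 160
  N = 229 + 2·68 = 365
  P = 262 − 4·160 = -378
ΔP = -378 − (-258) = -120; ΔN = 365 − 445 = -80
Score = (-5)·(-120) + 3·(-80) = 360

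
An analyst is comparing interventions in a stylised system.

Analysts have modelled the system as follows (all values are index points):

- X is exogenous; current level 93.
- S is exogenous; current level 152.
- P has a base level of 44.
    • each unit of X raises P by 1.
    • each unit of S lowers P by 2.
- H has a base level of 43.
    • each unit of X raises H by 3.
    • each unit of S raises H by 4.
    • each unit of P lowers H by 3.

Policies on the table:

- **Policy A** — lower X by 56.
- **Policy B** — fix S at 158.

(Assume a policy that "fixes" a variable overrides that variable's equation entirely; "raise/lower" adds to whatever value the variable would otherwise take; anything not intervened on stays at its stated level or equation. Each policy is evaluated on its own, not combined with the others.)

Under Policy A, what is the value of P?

-223

Policy A (X − 56):
  X = 93 − 56 = 37
  S = 152
  P = 44 + 37 − 2·152 = -223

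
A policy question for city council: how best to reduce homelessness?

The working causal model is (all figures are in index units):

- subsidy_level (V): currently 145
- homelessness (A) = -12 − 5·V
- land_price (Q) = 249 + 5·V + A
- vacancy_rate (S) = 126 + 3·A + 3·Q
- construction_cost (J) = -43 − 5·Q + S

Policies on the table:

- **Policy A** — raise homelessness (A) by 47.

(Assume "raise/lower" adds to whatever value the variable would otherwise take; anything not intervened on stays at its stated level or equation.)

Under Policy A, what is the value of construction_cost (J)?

Policy A (A + 47):
  V = 145
  A = -12 − 5·145 (+47 from intervention) = -690
  Q = 249 + 5·145 + (-690) = 284
  S = 126 + 3·(-690) + 3·284 = -1092
  J = -43 − 5·284 + (-1092) = -2555

-2555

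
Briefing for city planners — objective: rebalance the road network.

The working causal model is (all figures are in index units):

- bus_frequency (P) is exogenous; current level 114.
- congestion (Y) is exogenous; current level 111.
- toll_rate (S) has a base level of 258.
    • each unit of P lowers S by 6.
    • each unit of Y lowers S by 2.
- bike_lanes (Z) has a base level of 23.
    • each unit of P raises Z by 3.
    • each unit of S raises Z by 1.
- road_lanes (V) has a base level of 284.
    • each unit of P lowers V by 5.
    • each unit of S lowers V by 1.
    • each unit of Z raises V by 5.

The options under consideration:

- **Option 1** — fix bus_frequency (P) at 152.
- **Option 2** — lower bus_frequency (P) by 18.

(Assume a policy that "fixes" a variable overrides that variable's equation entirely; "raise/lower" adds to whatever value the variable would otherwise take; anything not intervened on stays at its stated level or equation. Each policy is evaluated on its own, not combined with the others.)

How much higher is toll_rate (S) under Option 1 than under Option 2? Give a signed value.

Option 1 (P := 152):
  P = 152
  Y = 111
  S = 258 − 6·152 − 2·111 = -876
Option 2 (P − 18):
  P = 114 − 18 = 96
  Y = 111
  S = 258 − 6·96 − 2·111 = -540
S: -876 − (-540) = -336

-336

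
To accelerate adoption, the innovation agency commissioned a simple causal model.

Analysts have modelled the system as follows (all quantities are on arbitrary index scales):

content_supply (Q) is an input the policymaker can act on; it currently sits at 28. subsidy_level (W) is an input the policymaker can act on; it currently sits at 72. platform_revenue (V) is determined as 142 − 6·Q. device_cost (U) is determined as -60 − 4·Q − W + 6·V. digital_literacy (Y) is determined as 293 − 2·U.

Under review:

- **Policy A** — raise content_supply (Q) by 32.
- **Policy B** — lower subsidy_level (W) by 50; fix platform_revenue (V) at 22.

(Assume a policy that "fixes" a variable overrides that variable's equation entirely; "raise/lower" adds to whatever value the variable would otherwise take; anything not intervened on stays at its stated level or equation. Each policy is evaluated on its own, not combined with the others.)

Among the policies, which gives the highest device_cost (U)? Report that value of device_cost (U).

Policy A (Q + 32):
  Q = 28 + 32 = 60
  W = 72
  V = 142 − 6·60 = -218
  U = -60 − 4·60 − 72 + 6·(-218) = -1680
Policy B (W − 50, V := 22):
  Q = 28
  W = 72 − 50 = 22
  V = 22
  U = -60 − 4·28 − 22 + 6·22 = -62
Comparing — Policy A: U=-1680, Policy B: U=-62. Highest is -62 (Policy B).

-62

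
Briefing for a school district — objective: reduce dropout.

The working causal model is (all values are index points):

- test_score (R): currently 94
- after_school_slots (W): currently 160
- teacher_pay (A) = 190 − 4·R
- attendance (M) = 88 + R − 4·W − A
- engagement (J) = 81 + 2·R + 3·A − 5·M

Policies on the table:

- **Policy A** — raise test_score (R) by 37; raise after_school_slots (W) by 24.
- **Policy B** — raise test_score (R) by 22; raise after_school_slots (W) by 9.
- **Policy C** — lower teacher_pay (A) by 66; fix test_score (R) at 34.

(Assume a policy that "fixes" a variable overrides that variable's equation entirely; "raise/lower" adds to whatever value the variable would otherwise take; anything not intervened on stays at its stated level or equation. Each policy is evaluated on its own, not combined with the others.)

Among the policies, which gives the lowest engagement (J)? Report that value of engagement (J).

Policy A (R + 37, W + 24):
  R = 94 + 37 = 131
  W = 160 + 24 = 184
  A = 190 − 4·131 = -334
  M = 88 + 131 − 4·184 − (-334) = -183
  J = 81 + 2·131 + 3·(-334) − 5·(-183) = 256
Policy B (R + 22, W + 9):
  R = 94 + 22 = 116
  W = 160 + 9 = 169
  A = 190 − 4·116 = -274
  M = 88 + 116 − 4·169 − (-274) = -198
  J = 81 + 2·116 + 3·(-274) − 5·(-198) = 481
Policy C (A − 66, R := 34):
  R = 34
  W = 160
  A = 190 − 4·34 (−66 from intervention) = -12
  M = 88 + 34 − 4·160 − (-12) = -506
  J = 81 + 2·34 + 3·(-12) − 5·(-506) = 2643
Comparing — Policy A: J=256, Policy B: J=481, Policy C: J=2643. Lowest is 256 (Policy A).

256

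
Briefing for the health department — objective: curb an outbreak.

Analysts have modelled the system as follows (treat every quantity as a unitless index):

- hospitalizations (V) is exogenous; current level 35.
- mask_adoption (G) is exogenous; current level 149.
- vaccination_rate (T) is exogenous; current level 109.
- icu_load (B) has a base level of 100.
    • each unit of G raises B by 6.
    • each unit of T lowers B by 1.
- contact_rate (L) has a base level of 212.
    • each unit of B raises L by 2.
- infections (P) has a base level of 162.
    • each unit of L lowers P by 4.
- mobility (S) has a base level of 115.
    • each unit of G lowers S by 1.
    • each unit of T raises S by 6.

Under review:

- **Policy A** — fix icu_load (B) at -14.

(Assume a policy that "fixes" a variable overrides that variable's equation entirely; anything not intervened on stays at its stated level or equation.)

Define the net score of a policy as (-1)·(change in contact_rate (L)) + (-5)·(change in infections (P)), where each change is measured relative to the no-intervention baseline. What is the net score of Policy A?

-34162

Baseline:
  G = 149
  T = 109
  B = 100 + 6·149 − 109 = 885
  L = 212 + 2·885 = 1982
  P = 162 − 4·1982 = -7766
Policy A (B := -14):
  G = 149
  T = 109
  B = -14
  L = 212 + 2·(-14) = 184
  P = 162 − 4·184 = -574
ΔL = 184 − 1982 = -1798; ΔP = -574 − (-7766) = 7192
Score = (-1)·(-1798) + (-5)·7192 = -34162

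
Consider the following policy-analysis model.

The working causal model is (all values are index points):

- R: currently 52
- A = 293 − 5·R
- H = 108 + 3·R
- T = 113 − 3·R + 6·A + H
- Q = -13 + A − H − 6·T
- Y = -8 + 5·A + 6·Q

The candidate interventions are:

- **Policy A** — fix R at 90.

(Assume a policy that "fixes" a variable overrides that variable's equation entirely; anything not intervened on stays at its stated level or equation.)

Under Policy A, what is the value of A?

Policy A (R := 90):
  R = 90
  A = 293 − 5·90 = -157

-157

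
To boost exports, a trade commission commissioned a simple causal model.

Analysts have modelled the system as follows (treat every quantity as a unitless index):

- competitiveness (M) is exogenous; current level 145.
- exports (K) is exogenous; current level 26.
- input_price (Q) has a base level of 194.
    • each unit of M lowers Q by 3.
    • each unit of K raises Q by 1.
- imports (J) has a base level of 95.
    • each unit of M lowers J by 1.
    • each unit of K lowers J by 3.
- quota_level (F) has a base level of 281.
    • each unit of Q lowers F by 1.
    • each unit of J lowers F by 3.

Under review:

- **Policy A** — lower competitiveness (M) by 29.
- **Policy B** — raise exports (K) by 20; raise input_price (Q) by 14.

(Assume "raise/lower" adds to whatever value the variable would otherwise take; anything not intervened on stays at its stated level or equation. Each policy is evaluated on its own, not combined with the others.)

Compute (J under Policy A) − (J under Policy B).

89

Policy A (M − 29):
  M = 145 − 29 = 116
  K = 26
  J = 95 − 116 − 3·26 = -99
Policy B (K + 20, Q + 14):
  M = 145
  K = 26 + 20 = 46
  J = 95 − 145 − 3·46 = -188
J: -99 − (-188) = 89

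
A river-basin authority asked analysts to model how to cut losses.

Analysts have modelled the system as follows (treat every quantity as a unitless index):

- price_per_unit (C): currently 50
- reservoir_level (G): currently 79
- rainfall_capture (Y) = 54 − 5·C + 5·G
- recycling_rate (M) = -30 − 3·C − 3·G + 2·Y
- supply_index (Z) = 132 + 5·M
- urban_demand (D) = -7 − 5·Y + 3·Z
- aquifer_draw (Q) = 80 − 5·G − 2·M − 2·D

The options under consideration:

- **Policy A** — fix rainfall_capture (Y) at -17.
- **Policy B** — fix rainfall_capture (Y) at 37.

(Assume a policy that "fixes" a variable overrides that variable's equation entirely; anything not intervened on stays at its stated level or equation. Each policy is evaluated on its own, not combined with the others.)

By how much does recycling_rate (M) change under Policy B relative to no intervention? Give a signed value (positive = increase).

-324

Baseline:
  C = 50
  G = 79
  Y = 54 − 5·50 + 5·79 = 199
  M = -30 − 3·50 − 3·79 + 2·199 = -19
Policy B (Y := 37):
  C = 50
  G = 79
  Y = 37
  M = -30 − 3·50 − 3·79 + 2·37 = -343
Change in M: -343 − (-19) = -324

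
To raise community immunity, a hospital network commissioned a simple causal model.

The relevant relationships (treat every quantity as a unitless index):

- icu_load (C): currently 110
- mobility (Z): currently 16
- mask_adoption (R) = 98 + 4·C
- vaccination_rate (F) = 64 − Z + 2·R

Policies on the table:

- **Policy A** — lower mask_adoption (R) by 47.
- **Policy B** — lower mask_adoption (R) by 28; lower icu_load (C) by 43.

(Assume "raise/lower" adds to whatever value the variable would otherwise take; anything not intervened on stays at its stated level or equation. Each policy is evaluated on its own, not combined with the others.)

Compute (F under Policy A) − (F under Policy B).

Policy A (R − 47):
  C = 110
  Z = 16
  R = 98 + 4·110 (−47 from intervention) = 491
  F = 64 − 16 + 2·491 = 1030
Policy B (R − 28, C − 43):
  C = 110 − 43 = 67
  Z = 16
  R = 98 + 4·67 (−28 from intervention) = 338
  F = 64 − 16 + 2·338 = 724
F: 1030 − 724 = 306

306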